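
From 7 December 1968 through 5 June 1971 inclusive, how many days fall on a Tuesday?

130

7 December 1968 is a Saturday.
That's 911 days from start to end, counting both.
911 = 7 × 130 + 1, so there are 130 full weeks plus 1 extra day.
Each full week contributes one Tuesday: 130 so far.
The 1 extra day is Sat — none qualify.
Total: 130 + 0 = 130.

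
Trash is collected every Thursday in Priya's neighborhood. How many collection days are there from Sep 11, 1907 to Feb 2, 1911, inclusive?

Sep 11, 1907 is a Wednesday.
From Sep 11, 1907 to Feb 2, 1911 is 1241 days inclusive.
1241 = 7 × 177 + 2, so there are 177 full weeks plus 2 extra days.
Each full week contributes one Thursday: 177 so far.
The 2 extra days are Wed, Thu — 1 of them qualifies.
Total: 177 + 1 = 178.

178 Thursdays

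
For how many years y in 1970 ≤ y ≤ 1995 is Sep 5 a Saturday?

4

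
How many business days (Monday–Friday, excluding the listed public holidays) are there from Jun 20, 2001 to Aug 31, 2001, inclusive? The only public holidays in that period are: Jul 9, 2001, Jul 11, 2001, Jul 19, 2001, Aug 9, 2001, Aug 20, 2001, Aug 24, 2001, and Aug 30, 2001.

Jun 20, 2001 is a Wednesday.
That's 73 days from start to end, counting both.
73 = 7 × 10 + 3, so there are 10 full weeks plus 3 extra days.
Each full week contributes 5 weekdays (Mon–Fri): 10 × 5 = 50.
The 3 extra days are Wed, Thu, Fri — 3 of them qualify.
Total: 50 + 3 = 53.
Holidays: Jul 9, 2001 (Mon); Jul 11, 2001 (Wed); Jul 19, 2001 (Thu); Aug 9, 2001 (Thu); Aug 20, 2001 (Mon); Aug 24, 2001 (Fri); Aug 30, 2001 (Thu).
All 7 holidays fall on weekdays, so subtract 7.
Business days: 53 − 7 = 46.

46 business days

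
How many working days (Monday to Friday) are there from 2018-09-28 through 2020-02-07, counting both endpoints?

2018-09-28 is a Friday.
That's 498 days from start to end, counting both.
498 = 7 × 71 + 1, so there are 71 full weeks plus 1 extra day.
Each full week contributes 5 weekdays (Mon–Fri): 71 × 5 = 355.
The 1 extra day is Friday — 1 of them qualifies.
Total: 355 + 1 = 356.

356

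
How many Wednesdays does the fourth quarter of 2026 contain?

13

1 October 2026 is a Thursday.
From 1 October 2026 to 31 December 2026 is 92 days inclusive.
92 = 7 × 13 + 1, so there are 13 full weeks plus 1 extra day.
Each full week contributes one Wednesday: 13 so far.
The 1 extra day is Thursday — none qualify.
Total: 13 + 0 = 13.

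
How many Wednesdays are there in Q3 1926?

13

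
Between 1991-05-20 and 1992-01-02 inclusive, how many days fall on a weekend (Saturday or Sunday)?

64

1991-05-20 is a Monday.
The range spans 228 days (inclusive of both endpoints).
228 = 7 × 32 + 4, so there are 32 full weeks plus 4 extra days.
Each full week contributes 2 weekend days (Sat, Sun): 32 × 2 = 64.
The 4 extra days are Monday, Tuesday, Wednesday, Thursday — none qualify.
Total: 64 + 0 = 64.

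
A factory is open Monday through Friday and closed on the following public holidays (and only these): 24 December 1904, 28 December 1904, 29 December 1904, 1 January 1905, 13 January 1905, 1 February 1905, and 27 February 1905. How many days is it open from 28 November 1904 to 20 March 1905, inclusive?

28 November 1904 is a Monday.
The range spans 113 days (inclusive of both endpoints).
113 = 7 × 16 + 1, so there are 16 full weeks plus 1 extra day.
Each full week contributes 5 weekdays (Mon–Fri): 16 × 5 = 80.
The 1 extra day is Mon — 1 of them qualifies.
Total: 80 + 1 = 81.
Holidays: 24 December 1904 (Sat); 28 December 1904 (Wed); 29 December 1904 (Thu); 1 January 1905 (Sun); 13 January 1905 (Fri); 1 February 1905 (Wed); 27 February 1905 (Mon).
5 of the 7 holidays fall on weekdays; the rest are weekends and were already excluded.
Business days: 81 − 5 = 76.

76 business days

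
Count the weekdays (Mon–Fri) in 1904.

261 weekdays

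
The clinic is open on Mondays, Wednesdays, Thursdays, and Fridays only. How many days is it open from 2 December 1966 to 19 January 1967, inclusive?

28

2 December 1966 is a Friday.
The range spans 49 days (inclusive of both endpoints).
49 = 7 × 7, so the span is exactly 7 full weeks.
Each full week contributes 4 days from the set (Mon, Wed, Thu, Fri): 7 × 4 = 28.
Total: 28.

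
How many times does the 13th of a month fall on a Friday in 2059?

1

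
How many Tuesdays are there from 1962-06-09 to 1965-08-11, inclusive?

1962-06-09 is a Saturday.
That's 1160 days from start to end, counting both.
1160 = 7 × 165 + 5, so there are 165 full weeks plus 5 extra days.
Each full week contributes one Tuesday: 165 so far.
The 5 extra days are Sat, Sun, Mon, Tue, Wed — 1 of them qualifies.
Total: 165 + 1 = 166.

166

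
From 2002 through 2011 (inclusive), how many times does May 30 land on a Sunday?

2

Day of week of May 30 in each year:
2002: Thu, 2003: Fri, 2004: Sun ✓, 2005: Mon, 2006: Tue, 2007: Wed, 2008: Fri, 2009: Sat, 2010: Sun ✓, 2011: Mon
Sundays: 2004, 2010.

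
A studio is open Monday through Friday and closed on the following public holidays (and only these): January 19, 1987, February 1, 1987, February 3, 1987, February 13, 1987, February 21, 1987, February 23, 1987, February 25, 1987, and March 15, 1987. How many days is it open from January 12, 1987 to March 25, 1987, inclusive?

January 12, 1987 is a Monday.
From January 12, 1987 to March 25, 1987 is 73 days inclusive.
73 = 7 × 10 + 3, so there are 10 full weeks plus 3 extra days.
Each full week contributes 5 weekdays (Mon–Fri): 10 × 5 = 50.
The 3 extra days are Mon, Tue, Wed — 3 of them qualify.
Total: 50 + 3 = 53.
Holidays: January 19, 1987 (Mon); February 1, 1987 (Sun); February 3, 1987 (Tue); February 13, 1987 (Fri); February 21, 1987 (Sat); February 23, 1987 (Mon); February 25, 1987 (Wed); March 15, 1987 (Sun).
5 of the 8 holidays fall on weekdays; the rest are weekends and were already excluded.
Business days: 53 − 5 = 48.

48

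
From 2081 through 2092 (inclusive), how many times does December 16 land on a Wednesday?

1

Day of week of December 16 in each year:
2081: Tue, 2082: Wed ✓, 2083: Thu, 2084: Sat, 2085: Sun, 2086: Mon, 2087: Tue, 2088: Thu, 2089: Fri, 2090: Sat, 2091: Sun, 2092: Tue
Wednesdays: 2082.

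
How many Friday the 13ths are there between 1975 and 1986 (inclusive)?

20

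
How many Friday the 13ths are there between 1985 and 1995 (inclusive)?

Friday-the-13ths by year:
1985: Sep, Dec
1986: Jun
1987: Feb, Mar, Nov
1988: May
1989: Jan, Oct
1990: Apr, Jul
1991: Sep, Dec
1992: Mar, Nov
1993: Aug
1994: May
1995: Jan, Oct

19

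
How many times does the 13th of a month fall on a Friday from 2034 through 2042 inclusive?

Friday-the-13ths by year:
2034: Jan, Oct
2035: Apr, Jul
2036: Jun
2037: Feb, Mar, Nov
2038: Aug
2039: May
2040: Jan, Apr, Jul
2041: Sep, Dec
2042: Jun

16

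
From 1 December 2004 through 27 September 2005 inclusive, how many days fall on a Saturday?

1 December 2004 is a Wednesday.
From 1 December 2004 to 27 September 2005 is 301 days inclusive.
301 = 7 × 43, so the span is exactly 43 full weeks.
Each full week contributes one Saturday: 43 so far.
Total: 43.

43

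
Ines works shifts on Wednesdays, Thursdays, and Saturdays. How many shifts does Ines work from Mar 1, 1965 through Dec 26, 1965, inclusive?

Mar 1, 1965 is a Monday.
From Mar 1, 1965 to Dec 26, 1965 is 301 days inclusive.
301 = 7 × 43, so the span is exactly 43 full weeks.
Each full week contributes 3 days from the set (Wed, Thu, Sat): 43 × 3 = 129.
Total: 129.

129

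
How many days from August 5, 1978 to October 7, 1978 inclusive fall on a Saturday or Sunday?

19

August 5, 1978 is a Saturday.
From August 5, 1978 to October 7, 1978 is 64 days inclusive.
64 = 7 × 9 + 1, so there are 9 full weeks plus 1 extra day.
Each full week contributes 2 days from the set (Sat, Sun): 9 × 2 = 18.
The 1 extra day is Saturday — 1 of them qualifies.
Total: 18 + 1 = 19.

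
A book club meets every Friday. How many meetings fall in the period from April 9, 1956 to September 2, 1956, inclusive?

21

April 9, 1956 is a Monday.
That's 147 days from start to end, counting both.
147 = 7 × 21, so the span is exactly 21 full weeks.
Each full week contributes one Friday: 21 so far.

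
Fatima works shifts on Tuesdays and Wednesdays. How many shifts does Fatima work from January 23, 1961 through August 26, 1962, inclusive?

January 23, 1961 is a Monday.
The range spans 581 days (inclusive of both endpoints).
581 = 7 × 83, so the span is exactly 83 full weeks.
Each full week contributes 2 days from the set (Tue, Wed): 83 × 2 = 166.

166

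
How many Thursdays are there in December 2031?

4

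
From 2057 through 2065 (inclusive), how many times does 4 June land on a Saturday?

1

Day of week of June 4 in each year:
2057: Mon, 2058: Tue, 2059: Wed, 2060: Fri, 2061: Sat ✓, 2062: Sun, 2063: Mon, 2064: Wed, 2065: Thu
Saturdays: 2061.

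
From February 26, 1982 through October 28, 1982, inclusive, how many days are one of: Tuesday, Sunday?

February 26, 1982 is a Friday.
From February 26, 1982 to October 28, 1982 is 245 days inclusive.
245 = 7 × 35, so the span is exactly 35 full weeks.
Each full week contributes 2 days from the set (Tue, Sun): 35 × 2 = 70.

70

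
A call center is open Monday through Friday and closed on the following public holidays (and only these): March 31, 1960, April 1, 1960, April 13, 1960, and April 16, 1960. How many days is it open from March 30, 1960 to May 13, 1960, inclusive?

30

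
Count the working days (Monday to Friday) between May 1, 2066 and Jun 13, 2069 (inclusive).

814

May 1, 2066 is a Saturday.
The range spans 1140 days (inclusive of both endpoints).
1140 = 7 × 162 + 6, so there are 162 full weeks plus 6 extra days.
Each full week contributes 5 weekdays (Mon–Fri): 162 × 5 = 810.
The 6 extra days are Sat, Sun, Mon, Tue, Wed, Thu — 4 of them qualify.
Total: 810 + 4 = 814.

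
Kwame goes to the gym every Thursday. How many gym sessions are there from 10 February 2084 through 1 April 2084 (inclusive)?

8 Thursdays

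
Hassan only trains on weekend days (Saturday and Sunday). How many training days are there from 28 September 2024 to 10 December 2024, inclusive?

22

28 September 2024 is a Saturday.
That's 74 days from start to end, counting both.
74 = 7 × 10 + 4, so there are 10 full weeks plus 4 extra days.
Each full week contributes 2 weekend days (Sat, Sun): 10 × 2 = 20.
The 4 extra days are Saturday, Sunday, Monday, Tuesday — 2 of them qualify.
Total: 20 + 2 = 22.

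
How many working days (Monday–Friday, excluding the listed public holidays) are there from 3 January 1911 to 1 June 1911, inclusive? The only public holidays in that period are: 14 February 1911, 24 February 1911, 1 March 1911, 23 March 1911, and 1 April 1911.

104 working days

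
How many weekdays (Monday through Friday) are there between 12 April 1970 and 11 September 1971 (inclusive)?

12 April 1970 is a Sunday.
That's 518 days from start to end, counting both.
518 = 7 × 74, so the span is exactly 74 full weeks.
Each full week contributes 5 weekdays (Mon–Fri): 74 × 5 = 370.
Total: 370.

370 weekdays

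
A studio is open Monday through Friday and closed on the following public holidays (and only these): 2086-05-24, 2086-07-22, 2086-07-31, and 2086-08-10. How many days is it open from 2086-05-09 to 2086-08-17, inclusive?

2086-05-09 is a Thursday.
From 2086-05-09 to 2086-08-17 is 101 days inclusive.
101 = 7 × 14 + 3, so there are 14 full weeks plus 3 extra days.
Each full week contributes 5 weekdays (Mon–Fri): 14 × 5 = 70.
The 3 extra days are Thursday, Friday, Saturday — 2 of them qualify.
Total: 70 + 2 = 72.
Holidays: 2086-05-24 (Fri); 2086-07-22 (Mon); 2086-07-31 (Wed); 2086-08-10 (Sat).
3 of the 4 holidays fall on weekdays; the rest are weekends and were already excluded.
Business days: 72 − 3 = 69.

69 working days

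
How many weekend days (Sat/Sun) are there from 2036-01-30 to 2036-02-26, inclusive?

8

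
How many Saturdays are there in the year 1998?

1998-01-01 is a Thursday.
The range spans 365 days (inclusive of both endpoints).
365 = 7 × 52 + 1, so there are 52 full weeks plus 1 extra day.
Each full week contributes one Saturday: 52 so far.
The 1 extra day is Thu — none qualify.
Total: 52 + 0 = 52.

52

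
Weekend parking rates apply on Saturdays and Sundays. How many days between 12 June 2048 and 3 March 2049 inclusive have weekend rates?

76

12 June 2048 is a Friday.
That's 265 days from start to end, counting both.
265 = 7 × 37 + 6, so there are 37 full weeks plus 6 extra days.
Each full week contributes 2 weekend days (Sat, Sun): 37 × 2 = 74.
The 6 extra days are Friday, Saturday, Sunday, Monday, Tuesday, Wednesday — 2 of them qualify.
Total: 74 + 2 = 76.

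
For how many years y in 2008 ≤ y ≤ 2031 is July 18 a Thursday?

4

Day of week of July 18 in each year:
2008: Fri, 2009: Sat, 2010: Sun, 2011: Mon, 2012: Wed, 2013: Thu ✓, 2014: Fri, 2015: Sat, 2016: Mon, 2017: Tue, 2018: Wed, 2019: Thu ✓, 2020: Sat, 2021: Sun, 2022: Mon, 2023: Tue, 2024: Thu ✓, 2025: Fri, 2026: Sat, 2027: Sun, 2028: Tue, 2029: Wed, 2030: Thu ✓, 2031: Fri
Thursdays: 2013, 2019, 2024, 2030.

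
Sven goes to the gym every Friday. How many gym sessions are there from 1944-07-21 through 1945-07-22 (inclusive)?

1944-07-21 is a Friday.
That's 367 days from start to end, counting both.
367 = 7 × 52 + 3, so there are 52 full weeks plus 3 extra days.
Each full week contributes one Friday: 52 so far.
The 3 extra days are Friday, Saturday, Sunday — 1 of them qualifies.
Total: 52 + 1 = 53.

53 Fridays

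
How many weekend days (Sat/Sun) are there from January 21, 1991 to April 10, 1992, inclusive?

January 21, 1991 is a Monday.
That's 446 days from start to end, counting both.
446 = 7 × 63 + 5, so there are 63 full weeks plus 5 extra days.
Each full week contributes 2 weekend days (Sat, Sun): 63 × 2 = 126.
The 5 extra days are Monday, Tuesday, Wednesday, Thursday, Friday — none qualify.
Total: 126 + 0 = 126.

126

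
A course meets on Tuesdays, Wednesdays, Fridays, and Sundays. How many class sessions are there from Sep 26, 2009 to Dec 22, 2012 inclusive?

Sep 26, 2009 is a Saturday.
The range spans 1184 days (inclusive of both endpoints).
1184 = 7 × 169 + 1, so there are 169 full weeks plus 1 extra day.
Each full week contributes 4 days from the set (Tue, Wed, Fri, Sun): 169 × 4 = 676.
The 1 extra day is Sat — none qualify.
Total: 676 + 0 = 676.

676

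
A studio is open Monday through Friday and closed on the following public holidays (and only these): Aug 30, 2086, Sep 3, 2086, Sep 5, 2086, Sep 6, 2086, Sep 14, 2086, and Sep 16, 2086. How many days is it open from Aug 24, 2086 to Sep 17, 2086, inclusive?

12 working days

Aug 24, 2086 is a Saturday.
From Aug 24, 2086 to Sep 17, 2086 is 25 days inclusive.
25 = 7 × 3 + 4, so there are 3 full weeks plus 4 extra days.
Each full week contributes 5 weekdays (Mon–Fri): 3 × 5 = 15.
The 4 extra days are Sat, Sun, Mon, Tue — 2 of them qualify.
Total: 15 + 2 = 17.
Holidays: Aug 30, 2086 (Fri); Sep 3, 2086 (Tue); Sep 5, 2086 (Thu); Sep 6, 2086 (Fri); Sep 14, 2086 (Sat); Sep 16, 2086 (Mon).
5 of the 6 holidays fall on weekdays; the rest are weekends and were already excluded.
Business days: 17 − 5 = 12.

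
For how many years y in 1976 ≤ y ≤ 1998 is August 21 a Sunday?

Day of week of August 21 in each year:
1976: Sat, 1977: Sun ✓, 1978: Mon, 1979: Tue, 1980: Thu, 1981: Fri, 1982: Sat, 1983: Sun ✓, 1984: Tue, 1985: Wed, 1986: Thu, 1987: Fri, 1988: Sun ✓, 1989: Mon, 1990: Tue, 1991: Wed, 1992: Fri, 1993: Sat, 1994: Sun ✓, 1995: Mon, 1996: Wed, 1997: Thu, 1998: Fri
Sundays: 1977, 1983, 1988, 1994.

4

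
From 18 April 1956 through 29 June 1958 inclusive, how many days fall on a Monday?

18 April 1956 is a Wednesday.
That's 803 days from start to end, counting both.
803 = 7 × 114 + 5, so there are 114 full weeks plus 5 extra days.
Each full week contributes one Monday: 114 so far.
The 5 extra days are Wednesday, Thursday, Friday, Saturday, Sunday — none qualify.
Total: 114 + 0 = 114.

114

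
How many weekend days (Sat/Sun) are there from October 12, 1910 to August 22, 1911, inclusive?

90

October 12, 1910 is a Wednesday.
That's 315 days from start to end, counting both.
315 = 7 × 45, so the span is exactly 45 full weeks.
Each full week contributes 2 weekend days (Sat, Sun): 45 × 2 = 90.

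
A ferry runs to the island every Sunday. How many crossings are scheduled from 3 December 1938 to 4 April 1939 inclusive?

18

3 December 1938 is a Saturday.
From 3 December 1938 to 4 April 1939 is 123 days inclusive.
123 = 7 × 17 + 4, so there are 17 full weeks plus 4 extra days.
Each full week contributes one Sunday: 17 so far.
The 4 extra days are Sat, Sun, Mon, Tue — 1 of them qualifies.
Total: 17 + 1 = 18.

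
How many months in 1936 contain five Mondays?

A month has five Mondays exactly when Monday falls within its first (length − 28) days.
Jan: 31 days, starts Wed → 5 of Wed, Thu, Fri
Feb: 29 days, starts Sat → 5 of Sat
Mar: 31 days, starts Sun → 5 of Sun, Mon, Tue ✓
Apr: 30 days, starts Wed → 5 of Wed, Thu
May: 31 days, starts Fri → 5 of Fri, Sat, Sun
Jun: 30 days, starts Mon → 5 of Mon, Tue ✓
Jul: 31 days, starts Wed → 5 of Wed, Thu, Fri
Aug: 31 days, starts Sat → 5 of Sat, Sun, Mon ✓
Sep: 30 days, starts Tue → 5 of Tue, Wed
Oct: 31 days, starts Thu → 5 of Thu, Fri, Sat
Nov: 30 days, starts Sun → 5 of Sun, Mon ✓
Dec: 31 days, starts Tue → 5 of Tue, Wed, Thu
Months with five Mondays: Mar, Jun, Aug, Nov.

4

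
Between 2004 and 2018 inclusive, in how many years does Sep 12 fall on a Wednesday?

3

Day of week of September 12 in each year:
2004: Sun, 2005: Mon, 2006: Tue, 2007: Wed ✓, 2008: Fri, 2009: Sat, 2010: Sun, 2011: Mon, 2012: Wed ✓, 2013: Thu, 2014: Fri, 2015: Sat, 2016: Mon, 2017: Tue, 2018: Wed ✓
Wednesdays: 2007, 2012, 2018.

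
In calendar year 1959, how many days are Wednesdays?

52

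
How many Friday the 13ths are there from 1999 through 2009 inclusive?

18

Friday-the-13ths by year:
1999: Aug
2000: Oct
2001: Apr, Jul
2002: Sep, Dec
2003: Jun
2004: Feb, Aug
2005: May
2006: Jan, Oct
2007: Apr, Jul
2008: Jun
2009: Feb, Mar, Nov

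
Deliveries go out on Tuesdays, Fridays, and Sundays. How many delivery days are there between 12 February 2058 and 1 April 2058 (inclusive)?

12 February 2058 is a Tuesday.
From 12 February 2058 to 1 April 2058 is 49 days inclusive.
49 = 7 × 7, so the span is exactly 7 full weeks.
Each full week contributes 3 days from the set (Tue, Fri, Sun): 7 × 3 = 21.
Total: 21.

21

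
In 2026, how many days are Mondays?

52

1 January 2026 is a Thursday.
From 1 January 2026 to 31 December 2026 is 365 days inclusive.
365 = 7 × 52 + 1, so there are 52 full weeks plus 1 extra day.
Each full week contributes one Monday: 52 so far.
The 1 extra day is Thursday — none qualify.
Total: 52 + 0 = 52.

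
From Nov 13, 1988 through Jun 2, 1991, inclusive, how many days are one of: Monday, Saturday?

266

Nov 13, 1988 is a Sunday.
That's 932 days from start to end, counting both.
932 = 7 × 133 + 1, so there are 133 full weeks plus 1 extra day.
Each full week contributes 2 days from the set (Mon, Sat): 133 × 2 = 266.
The 1 extra day is Sunday — none qualify.
Total: 266 + 0 = 266.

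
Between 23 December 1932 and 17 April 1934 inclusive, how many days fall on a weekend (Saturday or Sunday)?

138

23 December 1932 is a Friday.
From 23 December 1932 to 17 April 1934 is 481 days inclusive.
481 = 7 × 68 + 5, so there are 68 full weeks plus 5 extra days.
Each full week contributes 2 weekend days (Sat, Sun): 68 × 2 = 136.
The 5 extra days are Friday, Saturday, Sunday, Monday, Tuesday — 2 of them qualify.
Total: 136 + 2 = 138.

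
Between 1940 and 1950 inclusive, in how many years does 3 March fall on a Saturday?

Day of week of March 3 in each year:
1940: Sun, 1941: Mon, 1942: Tue, 1943: Wed, 1944: Fri, 1945: Sat ✓, 1946: Sun, 1947: Mon, 1948: Wed, 1949: Thu, 1950: Fri
Saturdays: 1945.

1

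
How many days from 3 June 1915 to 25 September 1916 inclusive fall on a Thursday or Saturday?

138

3 June 1915 is a Thursday.
From 3 June 1915 to 25 September 1916 is 481 days inclusive.
481 = 7 × 68 + 5, so there are 68 full weeks plus 5 extra days.
Each full week contributes 2 days from the set (Thu, Sat): 68 × 2 = 136.
The 5 extra days are Thursday, Friday, Saturday, Sunday, Monday — 2 of them qualify.
Total: 136 + 2 = 138.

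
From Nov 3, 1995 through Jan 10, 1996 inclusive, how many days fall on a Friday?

10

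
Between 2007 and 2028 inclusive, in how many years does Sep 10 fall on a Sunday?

Day of week of September 10 in each year:
2007: Mon, 2008: Wed, 2009: Thu, 2010: Fri, 2011: Sat, 2012: Mon, 2013: Tue, 2014: Wed, 2015: Thu, 2016: Sat, 2017: Sun ✓, 2018: Mon, 2019: Tue, 2020: Thu, 2021: Fri, 2022: Sat, 2023: Sun ✓, 2024: Tue, 2025: Wed, 2026: Thu, 2027: Fri, 2028: Sun ✓
Sundays: 2017, 2023, 2028.

3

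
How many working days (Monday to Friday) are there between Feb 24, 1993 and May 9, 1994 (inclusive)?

Feb 24, 1993 is a Wednesday.
That's 440 days from start to end, counting both.
440 = 7 × 62 + 6, so there are 62 full weeks plus 6 extra days.
Each full week contributes 5 weekdays (Mon–Fri): 62 × 5 = 310.
The 6 extra days are Wed, Thu, Fri, Sat, Sun, Mon — 4 of them qualify.
Total: 310 + 4 = 314.

314 weekdays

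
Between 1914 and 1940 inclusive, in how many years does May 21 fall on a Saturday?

4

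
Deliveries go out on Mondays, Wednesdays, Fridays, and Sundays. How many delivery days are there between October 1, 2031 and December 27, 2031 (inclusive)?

50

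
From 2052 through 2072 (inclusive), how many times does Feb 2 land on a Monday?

Day of week of February 2 in each year:
2052: Fri, 2053: Sun, 2054: Mon ✓, 2055: Tue, 2056: Wed, 2057: Fri, 2058: Sat, 2059: Sun, 2060: Mon ✓, 2061: Wed, 2062: Thu, 2063: Fri, 2064: Sat, 2065: Mon ✓, 2066: Tue, 2067: Wed, 2068: Thu, 2069: Sat, 2070: Sun, 2071: Mon ✓, 2072: Tue
Mondays: 2054, 2060, 2065, 2071.

4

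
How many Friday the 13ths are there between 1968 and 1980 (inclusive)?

Friday-the-13ths by year:
1968: Sep, Dec
1969: Jun
1970: Feb, Mar, Nov
1971: Aug
1972: Oct
1973: Apr, Jul
1974: Sep, Dec
1975: Jun
1976: Feb, Aug
1977: May
1978: Jan, Oct
1979: Apr, Jul
1980: Jun

21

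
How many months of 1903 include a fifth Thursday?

A month has five Thursdays exactly when Thursday falls within its first (length − 28) days.
Jan: 31 days, starts Thu → 5 of Thu, Fri, Sat ✓
Feb: 28 days, starts Sun → 5 of (none)
Mar: 31 days, starts Sun → 5 of Sun, Mon, Tue
Apr: 30 days, starts Wed → 5 of Wed, Thu ✓
May: 31 days, starts Fri → 5 of Fri, Sat, Sun
Jun: 30 days, starts Mon → 5 of Mon, Tue
Jul: 31 days, starts Wed → 5 of Wed, Thu, Fri ✓
Aug: 31 days, starts Sat → 5 of Sat, Sun, Mon
Sep: 30 days, starts Tue → 5 of Tue, Wed
Oct: 31 days, starts Thu → 5 of Thu, Fri, Sat ✓
Nov: 30 days, starts Sun → 5 of Sun, Mon
Dec: 31 days, starts Tue → 5 of Tue, Wed, Thu ✓
Months with five Thursdays: Jan, Apr, Jul, Oct, Dec.

5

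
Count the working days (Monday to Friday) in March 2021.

23 weekdays

Mar 1, 2021 is a Monday.
From Mar 1, 2021 to Mar 31, 2021 is 31 days inclusive.
31 = 7 × 4 + 3, so there are 4 full weeks plus 3 extra days.
Each full week contributes 5 weekdays (Mon–Fri): 4 × 5 = 20.
The 3 extra days are Monday, Tuesday, Wednesday — 3 of them qualify.
Total: 20 + 3 = 23.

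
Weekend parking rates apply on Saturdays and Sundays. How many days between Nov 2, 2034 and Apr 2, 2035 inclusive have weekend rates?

Nov 2, 2034 is a Thursday.
From Nov 2, 2034 to Apr 2, 2035 is 152 days inclusive.
152 = 7 × 21 + 5, so there are 21 full weeks plus 5 extra days.
Each full week contributes 2 weekend days (Sat, Sun): 21 × 2 = 42.
The 5 extra days are Thursday, Friday, Saturday, Sunday, Monday — 2 of them qualify.
Total: 42 + 2 = 44.

44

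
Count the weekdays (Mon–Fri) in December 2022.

22

2022-12-01 is a Thursday.
That's 31 days from start to end, counting both.
31 = 7 × 4 + 3, so there are 4 full weeks plus 3 extra days.
Each full week contributes 5 weekdays (Mon–Fri): 4 × 5 = 20.
The 3 extra days are Thursday, Friday, Saturday — 2 of them qualify.
Total: 20 + 2 = 22.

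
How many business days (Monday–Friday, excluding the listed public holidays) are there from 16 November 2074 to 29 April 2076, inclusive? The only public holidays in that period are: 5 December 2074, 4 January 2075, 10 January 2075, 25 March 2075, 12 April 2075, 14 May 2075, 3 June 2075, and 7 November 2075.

371 business days

16 November 2074 is a Friday.
The range spans 531 days (inclusive of both endpoints).
531 = 7 × 75 + 6, so there are 75 full weeks plus 6 extra days.
Each full week contributes 5 weekdays (Mon–Fri): 75 × 5 = 375.
The 6 extra days are Fri, Sat, Sun, Mon, Tue, Wed — 4 of them qualify.
Total: 375 + 4 = 379.
Holidays: 5 December 2074 (Wed); 4 January 2075 (Fri); 10 January 2075 (Thu); 25 March 2075 (Mon); 12 April 2075 (Fri); 14 May 2075 (Tue); 3 June 2075 (Mon); 7 November 2075 (Thu).
All 8 holidays fall on weekdays, so subtract 8.
Business days: 379 − 8 = 371.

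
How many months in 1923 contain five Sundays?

4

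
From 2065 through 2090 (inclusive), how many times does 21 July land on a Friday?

4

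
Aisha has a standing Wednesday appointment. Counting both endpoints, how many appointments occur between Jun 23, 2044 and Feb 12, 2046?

85

Jun 23, 2044 is a Thursday.
That's 600 days from start to end, counting both.
600 = 7 × 85 + 5, so there are 85 full weeks plus 5 extra days.
Each full week contributes one Wednesday: 85 so far.
The 5 extra days are Thu, Fri, Sat, Sun, Mon — none qualify.
Total: 85 + 0 = 85.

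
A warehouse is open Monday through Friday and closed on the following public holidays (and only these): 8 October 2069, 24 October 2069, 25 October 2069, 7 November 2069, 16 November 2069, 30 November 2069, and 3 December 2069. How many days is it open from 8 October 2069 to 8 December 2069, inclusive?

8 October 2069 is a Tuesday.
The range spans 62 days (inclusive of both endpoints).
62 = 7 × 8 + 6, so there are 8 full weeks plus 6 extra days.
Each full week contributes 5 weekdays (Mon–Fri): 8 × 5 = 40.
The 6 extra days are Tue, Wed, Thu, Fri, Sat, Sun — 4 of them qualify.
Total: 40 + 4 = 44.
Holidays: 8 October 2069 (Tue); 24 October 2069 (Thu); 25 October 2069 (Fri); 7 November 2069 (Thu); 16 November 2069 (Sat); 30 November 2069 (Sat); 3 December 2069 (Tue).
5 of the 7 holidays fall on weekdays; the rest are weekends and were already excluded.
Business days: 44 − 5 = 39.

39 business days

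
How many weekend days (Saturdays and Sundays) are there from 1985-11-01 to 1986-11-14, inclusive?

1985-11-01 is a Friday.
From 1985-11-01 to 1986-11-14 is 379 days inclusive.
379 = 7 × 54 + 1, so there are 54 full weeks plus 1 extra day.
Each full week contributes 2 weekend days (Sat, Sun): 54 × 2 = 108.
The 1 extra day is Friday — none qualify.
Total: 108 + 0 = 108.

108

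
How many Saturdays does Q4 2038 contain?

13

1 October 2038 is a Friday.
From 1 October 2038 to 31 December 2038 is 92 days inclusive.
92 = 7 × 13 + 1, so there are 13 full weeks plus 1 extra day.
Each full week contributes one Saturday: 13 so far.
The 1 extra day is Fri — none qualify.
Total: 13 + 0 = 13.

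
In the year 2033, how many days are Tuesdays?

January 1, 2033 is a Saturday.
That's 365 days from start to end, counting both.
365 = 7 × 52 + 1, so there are 52 full weeks plus 1 extra day.
Each full week contributes one Tuesday: 52 so far.
The 1 extra day is Saturday — none qualify.
Total: 52 + 0 = 52.

52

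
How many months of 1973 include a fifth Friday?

4

A month has five Fridays exactly when Friday falls within its first (length − 28) days.
Jan: 31 days, starts Mon → 5 of Mon, Tue, Wed
Feb: 28 days, starts Thu → 5 of (none)
Mar: 31 days, starts Thu → 5 of Thu, Fri, Sat ✓
Apr: 30 days, starts Sun → 5 of Sun, Mon
May: 31 days, starts Tue → 5 of Tue, Wed, Thu
Jun: 30 days, starts Fri → 5 of Fri, Sat ✓
Jul: 31 days, starts Sun → 5 of Sun, Mon, Tue
Aug: 31 days, starts Wed → 5 of Wed, Thu, Fri ✓
Sep: 30 days, starts Sat → 5 of Sat, Sun
Oct: 31 days, starts Mon → 5 of Mon, Tue, Wed
Nov: 30 days, starts Thu → 5 of Thu, Fri ✓
Dec: 31 days, starts Sat → 5 of Sat, Sun, Mon
Months with five Fridays: Mar, Jun, Aug, Nov.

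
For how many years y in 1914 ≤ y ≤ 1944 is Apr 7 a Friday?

5

Day of week of April 7 in each year:
1914: Tue, 1915: Wed, 1916: Fri ✓, 1917: Sat, 1918: Sun, 1919: Mon, 1920: Wed, 1921: Thu, 1922: Fri ✓, 1923: Sat, 1924: Mon, 1925: Tue, 1926: Wed, 1927: Thu, 1928: Sat, 1929: Sun, 1930: Mon, 1931: Tue, 1932: Thu, 1933: Fri ✓, 1934: Sat, 1935: Sun, 1936: Tue, 1937: Wed, 1938: Thu, 1939: Fri ✓, 1940: Sun, 1941: Mon, 1942: Tue, 1943: Wed, 1944: Fri ✓
Fridays: 1916, 1922, 1933, 1939, 1944.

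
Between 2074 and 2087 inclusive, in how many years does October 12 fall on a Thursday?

2

Day of week of October 12 in each year:
2074: Fri, 2075: Sat, 2076: Mon, 2077: Tue, 2078: Wed, 2079: Thu ✓, 2080: Sat, 2081: Sun, 2082: Mon, 2083: Tue, 2084: Thu ✓, 2085: Fri, 2086: Sat, 2087: Sun
Thursdays: 2079, 2084.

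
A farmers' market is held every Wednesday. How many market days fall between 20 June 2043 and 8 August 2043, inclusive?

20 June 2043 is a Saturday.
From 20 June 2043 to 8 August 2043 is 50 days inclusive.
50 = 7 × 7 + 1, so there are 7 full weeks plus 1 extra day.
Each full week contributes one Wednesday: 7 so far.
The 1 extra day is Sat — none qualify.
Total: 7 + 0 = 7.

7 Wednesdays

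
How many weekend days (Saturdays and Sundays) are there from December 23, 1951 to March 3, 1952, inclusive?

21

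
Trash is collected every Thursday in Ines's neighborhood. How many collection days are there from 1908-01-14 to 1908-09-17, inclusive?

36

1908-01-14 is a Tuesday.
The range spans 248 days (inclusive of both endpoints).
248 = 7 × 35 + 3, so there are 35 full weeks plus 3 extra days.
Each full week contributes one Thursday: 35 so far.
The 3 extra days are Tue, Wed, Thu — 1 of them qualifies.
Total: 35 + 1 = 36.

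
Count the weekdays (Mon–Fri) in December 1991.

22 weekdays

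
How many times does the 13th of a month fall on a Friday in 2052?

2

The 13th falls on a Friday when the month's 13th has weekday Fri.
Jan 13 is Sat; Feb 13 is Tue; Mar 13 is Wed; Apr 13 is Sat; May 13 is Mon; Jun 13 is Thu; Jul 13 is Sat; Aug 13 is Tue; Sep 13 is Fri ✓; Oct 13 is Sun; Nov 13 is Wed; Dec 13 is Fri ✓.
Friday the 13ths: Sep, Dec.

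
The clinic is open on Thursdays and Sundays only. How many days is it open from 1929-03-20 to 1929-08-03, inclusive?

39

1929-03-20 is a Wednesday.
That's 137 days from start to end, counting both.
137 = 7 × 19 + 4, so there are 19 full weeks plus 4 extra days.
Each full week contributes 2 days from the set (Thu, Sun): 19 × 2 = 38.
The 4 extra days are Wednesday, Thursday, Friday, Saturday — 1 of them qualifies.
Total: 38 + 1 = 39.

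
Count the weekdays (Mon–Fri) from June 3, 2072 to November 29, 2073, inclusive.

389

June 3, 2072 is a Friday.
That's 545 days from start to end, counting both.
545 = 7 × 77 + 6, so there are 77 full weeks plus 6 extra days.
Each full week contributes 5 weekdays (Mon–Fri): 77 × 5 = 385.
The 6 extra days are Fri, Sat, Sun, Mon, Tue, Wed — 4 of them qualify.
Total: 385 + 4 = 389.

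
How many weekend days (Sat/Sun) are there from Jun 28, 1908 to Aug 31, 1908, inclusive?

19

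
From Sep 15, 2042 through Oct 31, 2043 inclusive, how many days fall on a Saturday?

Sep 15, 2042 is a Monday.
The range spans 412 days (inclusive of both endpoints).
412 = 7 × 58 + 6, so there are 58 full weeks plus 6 extra days.
Each full week contributes one Saturday: 58 so far.
The 6 extra days are Mon, Tue, Wed, Thu, Fri, Sat — 1 of them qualifies.
Total: 58 + 1 = 59.

59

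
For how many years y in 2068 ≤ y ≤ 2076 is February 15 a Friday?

Day of week of February 15 in each year:
2068: Wed, 2069: Fri ✓, 2070: Sat, 2071: Sun, 2072: Mon, 2073: Wed, 2074: Thu, 2075: Fri ✓, 2076: Sat
Fridays: 2069, 2075.

2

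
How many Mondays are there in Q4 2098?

2098-10-01 is a Wednesday.
From 2098-10-01 to 2098-12-31 is 92 days inclusive.
92 = 7 × 13 + 1, so there are 13 full weeks plus 1 extra day.
Each full week contributes one Monday: 13 so far.
The 1 extra day is Wednesday — none qualify.
Total: 13 + 0 = 13.

13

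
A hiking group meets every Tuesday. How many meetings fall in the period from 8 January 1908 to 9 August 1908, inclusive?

30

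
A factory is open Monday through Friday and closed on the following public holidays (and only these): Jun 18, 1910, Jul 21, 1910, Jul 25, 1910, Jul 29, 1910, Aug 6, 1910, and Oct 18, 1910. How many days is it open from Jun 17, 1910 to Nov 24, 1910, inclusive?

111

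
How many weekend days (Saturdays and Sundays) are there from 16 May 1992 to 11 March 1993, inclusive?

86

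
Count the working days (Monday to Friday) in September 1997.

1 September 1997 is a Monday.
From 1 September 1997 to 30 September 1997 is 30 days inclusive.
30 = 7 × 4 + 2, so there are 4 full weeks plus 2 extra days.
Each full week contributes 5 weekdays (Mon–Fri): 4 × 5 = 20.
The 2 extra days are Mon, Tue — 2 of them qualify.
Total: 20 + 2 = 22.

22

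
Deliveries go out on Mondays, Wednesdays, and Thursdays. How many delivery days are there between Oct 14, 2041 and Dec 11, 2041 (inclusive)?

Oct 14, 2041 is a Monday.
That's 59 days from start to end, counting both.
59 = 7 × 8 + 3, so there are 8 full weeks plus 3 extra days.
Each full week contributes 3 days from the set (Mon, Wed, Thu): 8 × 3 = 24.
The 3 extra days are Mon, Tue, Wed — 2 of them qualify.
Total: 24 + 2 = 26.

26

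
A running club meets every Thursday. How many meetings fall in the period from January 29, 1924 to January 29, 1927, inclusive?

January 29, 1924 is a Tuesday.
That's 1097 days from start to end, counting both.
1097 = 7 × 156 + 5, so there are 156 full weeks plus 5 extra days.
Each full week contributes one Thursday: 156 so far.
The 5 extra days are Tue, Wed, Thu, Fri, Sat — 1 of them qualifies.
Total: 156 + 1 = 157.

157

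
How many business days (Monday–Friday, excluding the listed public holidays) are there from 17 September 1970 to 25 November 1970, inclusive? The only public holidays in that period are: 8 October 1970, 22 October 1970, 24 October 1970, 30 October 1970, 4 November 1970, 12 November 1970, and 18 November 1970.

44 business days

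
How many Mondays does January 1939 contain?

Jan 1, 1939 is a Sunday.
That's 31 days from start to end, counting both.
31 = 7 × 4 + 3, so there are 4 full weeks plus 3 extra days.
Each full week contributes one Monday: 4 so far.
The 3 extra days are Sun, Mon, Tue — 1 of them qualifies.
Total: 4 + 1 = 5.

5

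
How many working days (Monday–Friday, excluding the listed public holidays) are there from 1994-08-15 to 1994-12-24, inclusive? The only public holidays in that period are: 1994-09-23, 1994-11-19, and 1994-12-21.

1994-08-15 is a Monday.
The range spans 132 days (inclusive of both endpoints).
132 = 7 × 18 + 6, so there are 18 full weeks plus 6 extra days.
Each full week contributes 5 weekdays (Mon–Fri): 18 × 5 = 90.
The 6 extra days are Mon, Tue, Wed, Thu, Fri, Sat — 5 of them qualify.
Total: 90 + 5 = 95.
Holidays: 1994-09-23 (Fri); 1994-11-19 (Sat); 1994-12-21 (Wed).
2 of the 3 holidays fall on weekdays; the rest are weekends and were already excluded.
Business days: 95 − 2 = 93.

93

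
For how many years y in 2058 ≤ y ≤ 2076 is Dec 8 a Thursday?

Day of week of December 8 in each year:
2058: Sun, 2059: Mon, 2060: Wed, 2061: Thu ✓, 2062: Fri, 2063: Sat, 2064: Mon, 2065: Tue, 2066: Wed, 2067: Thu ✓, 2068: Sat, 2069: Sun, 2070: Mon, 2071: Tue, 2072: Thu ✓, 2073: Fri, 2074: Sat, 2075: Sun, 2076: Tue
Thursdays: 2061, 2067, 2072.

3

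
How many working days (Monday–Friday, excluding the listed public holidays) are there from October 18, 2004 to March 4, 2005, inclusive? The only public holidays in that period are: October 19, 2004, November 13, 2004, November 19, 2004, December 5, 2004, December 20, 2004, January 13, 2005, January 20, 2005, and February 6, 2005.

95 working days

October 18, 2004 is a Monday.
From October 18, 2004 to March 4, 2005 is 138 days inclusive.
138 = 7 × 19 + 5, so there are 19 full weeks plus 5 extra days.
Each full week contributes 5 weekdays (Mon–Fri): 19 × 5 = 95.
The 5 extra days are Monday, Tuesday, Wednesday, Thursday, Friday — 5 of them qualify.
Total: 95 + 5 = 100.
Holidays: October 19, 2004 (Tue); November 13, 2004 (Sat); November 19, 2004 (Fri); December 5, 2004 (Sun); December 20, 2004 (Mon); January 13, 2005 (Thu); January 20, 2005 (Thu); February 6, 2005 (Sun).
5 of the 8 holidays fall on weekdays; the rest are weekends and were already excluded.
Business days: 100 − 5 = 95.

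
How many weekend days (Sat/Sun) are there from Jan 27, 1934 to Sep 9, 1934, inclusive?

Jan 27, 1934 is a Saturday.
That's 226 days from start to end, counting both.
226 = 7 × 32 + 2, so there are 32 full weeks plus 2 extra days.
Each full week contributes 2 weekend days (Sat, Sun): 32 × 2 = 64.
The 2 extra days are Saturday, Sunday — 2 of them qualify.
Total: 64 + 2 = 66.

66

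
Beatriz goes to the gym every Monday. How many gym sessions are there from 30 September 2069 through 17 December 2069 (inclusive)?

12

30 September 2069 is a Monday.
The range spans 79 days (inclusive of both endpoints).
79 = 7 × 11 + 2, so there are 11 full weeks plus 2 extra days.
Each full week contributes one Monday: 11 so far.
The 2 extra days are Mon, Tue — 1 of them qualifies.
Total: 11 + 1 = 12.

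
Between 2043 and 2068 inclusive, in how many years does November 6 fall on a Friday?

4

Day of week of November 6 in each year:
2043: Fri ✓, 2044: Sun, 2045: Mon, 2046: Tue, 2047: Wed, 2048: Fri ✓, 2049: Sat, 2050: Sun, 2051: Mon, 2052: Wed, 2053: Thu, 2054: Fri ✓, 2055: Sat, 2056: Mon, 2057: Tue, 2058: Wed, 2059: Thu, 2060: Sat, 2061: Sun, 2062: Mon, 2063: Tue, 2064: Thu, 2065: Fri ✓, 2066: Sat, 2067: Sun, 2068: Tue
Fridays: 2043, 2048, 2054, 2065.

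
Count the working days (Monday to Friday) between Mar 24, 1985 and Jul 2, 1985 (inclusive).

72

Mar 24, 1985 is a Sunday.
That's 101 days from start to end, counting both.
101 = 7 × 14 + 3, so there are 14 full weeks plus 3 extra days.
Each full week contributes 5 weekdays (Mon–Fri): 14 × 5 = 70.
The 3 extra days are Sunday, Monday, Tuesday — 2 of them qualify.
Total: 70 + 2 = 72.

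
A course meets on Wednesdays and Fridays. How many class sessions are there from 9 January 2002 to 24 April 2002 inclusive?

31

9 January 2002 is a Wednesday.
That's 106 days from start to end, counting both.
106 = 7 × 15 + 1, so there are 15 full weeks plus 1 extra day.
Each full week contributes 2 days from the set (Wed, Fri): 15 × 2 = 30.
The 1 extra day is Wed — 1 of them qualifies.
Total: 30 + 1 = 31.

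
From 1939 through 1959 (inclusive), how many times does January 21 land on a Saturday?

Day of week of January 21 in each year:
1939: Sat ✓, 1940: Sun, 1941: Tue, 1942: Wed, 1943: Thu, 1944: Fri, 1945: Sun, 1946: Mon, 1947: Tue, 1948: Wed, 1949: Fri, 1950: Sat ✓, 1951: Sun, 1952: Mon, 1953: Wed, 1954: Thu, 1955: Fri, 1956: Sat ✓, 1957: Mon, 1958: Tue, 1959: Wed
Saturdays: 1939, 1950, 1956.

3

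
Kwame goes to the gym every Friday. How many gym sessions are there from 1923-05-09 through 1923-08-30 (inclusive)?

16 Fridays

1923-05-09 is a Wednesday.
That's 114 days from start to end, counting both.
114 = 7 × 16 + 2, so there are 16 full weeks plus 2 extra days.
Each full week contributes one Friday: 16 so far.
The 2 extra days are Wednesday, Thursday — none qualify.
Total: 16 + 0 = 16.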